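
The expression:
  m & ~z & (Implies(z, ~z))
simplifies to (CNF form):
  m & ~z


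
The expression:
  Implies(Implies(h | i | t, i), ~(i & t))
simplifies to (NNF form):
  ~i | ~t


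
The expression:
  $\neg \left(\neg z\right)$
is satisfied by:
  {z: True}


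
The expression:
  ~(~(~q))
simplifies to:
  ~q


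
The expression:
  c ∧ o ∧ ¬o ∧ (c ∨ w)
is never true.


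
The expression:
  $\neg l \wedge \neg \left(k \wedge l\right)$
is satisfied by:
  {l: False}


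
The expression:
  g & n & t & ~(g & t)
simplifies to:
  False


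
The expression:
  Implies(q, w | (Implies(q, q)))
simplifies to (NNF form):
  True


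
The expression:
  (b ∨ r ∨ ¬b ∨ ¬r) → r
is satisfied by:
  {r: True}


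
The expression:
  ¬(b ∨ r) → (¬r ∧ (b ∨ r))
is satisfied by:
  {r: True, b: True}
  {r: True, b: False}
  {b: True, r: False}


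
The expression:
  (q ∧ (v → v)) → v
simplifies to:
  v ∨ ¬q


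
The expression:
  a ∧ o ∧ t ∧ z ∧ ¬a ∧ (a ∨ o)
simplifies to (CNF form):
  False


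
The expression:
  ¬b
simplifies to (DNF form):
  ¬b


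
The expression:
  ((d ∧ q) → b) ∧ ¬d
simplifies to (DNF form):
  ¬d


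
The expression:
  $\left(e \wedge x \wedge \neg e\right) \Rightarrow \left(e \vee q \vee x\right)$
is always true.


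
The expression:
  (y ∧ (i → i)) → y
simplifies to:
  True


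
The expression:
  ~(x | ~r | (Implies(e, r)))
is never true.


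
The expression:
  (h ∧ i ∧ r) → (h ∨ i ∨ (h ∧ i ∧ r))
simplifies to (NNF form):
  True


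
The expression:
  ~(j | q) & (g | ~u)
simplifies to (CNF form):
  ~j & ~q & (g | ~u)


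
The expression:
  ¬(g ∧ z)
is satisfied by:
  {g: False, z: False}
  {z: True, g: False}
  {g: True, z: False}


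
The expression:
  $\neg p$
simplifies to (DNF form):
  $\neg p$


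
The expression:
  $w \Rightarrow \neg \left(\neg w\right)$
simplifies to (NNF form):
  $\text{True}$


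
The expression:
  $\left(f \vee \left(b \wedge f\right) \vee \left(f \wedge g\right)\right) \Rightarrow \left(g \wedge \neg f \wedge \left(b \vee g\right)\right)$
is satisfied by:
  {f: False}


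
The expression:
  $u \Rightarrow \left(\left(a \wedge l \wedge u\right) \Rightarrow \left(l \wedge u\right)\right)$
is always true.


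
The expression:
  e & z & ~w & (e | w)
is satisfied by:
  {z: True, e: True, w: False}


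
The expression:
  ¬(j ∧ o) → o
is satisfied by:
  {o: True}


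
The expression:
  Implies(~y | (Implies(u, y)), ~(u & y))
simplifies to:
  ~u | ~y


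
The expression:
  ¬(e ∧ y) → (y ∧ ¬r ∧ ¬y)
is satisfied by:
  {e: True, y: True}


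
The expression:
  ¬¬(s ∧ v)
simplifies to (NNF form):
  s ∧ v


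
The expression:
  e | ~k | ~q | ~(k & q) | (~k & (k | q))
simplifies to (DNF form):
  e | ~k | ~q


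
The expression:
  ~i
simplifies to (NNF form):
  ~i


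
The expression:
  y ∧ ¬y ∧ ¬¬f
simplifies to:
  False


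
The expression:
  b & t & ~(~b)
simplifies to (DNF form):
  b & t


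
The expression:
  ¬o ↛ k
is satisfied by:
  {o: False, k: False}


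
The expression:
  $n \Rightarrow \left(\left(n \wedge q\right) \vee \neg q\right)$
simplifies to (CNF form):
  $\text{True}$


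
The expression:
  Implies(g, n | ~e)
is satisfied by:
  {n: True, g: False, e: False}
  {g: False, e: False, n: False}
  {n: True, e: True, g: False}
  {e: True, g: False, n: False}
  {n: True, g: True, e: False}
  {g: True, n: False, e: False}
  {n: True, e: True, g: True}


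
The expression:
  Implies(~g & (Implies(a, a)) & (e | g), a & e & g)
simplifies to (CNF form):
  g | ~e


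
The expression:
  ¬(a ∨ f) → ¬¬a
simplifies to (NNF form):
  a ∨ f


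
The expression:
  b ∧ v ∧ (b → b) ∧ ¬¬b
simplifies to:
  b ∧ v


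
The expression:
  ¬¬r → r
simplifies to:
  True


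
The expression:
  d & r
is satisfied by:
  {r: True, d: True}


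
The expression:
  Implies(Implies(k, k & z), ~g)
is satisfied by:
  {k: True, g: False, z: False}
  {k: False, g: False, z: False}
  {z: True, k: True, g: False}
  {z: True, k: False, g: False}
  {g: True, k: True, z: False}


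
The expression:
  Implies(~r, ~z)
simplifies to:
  r | ~z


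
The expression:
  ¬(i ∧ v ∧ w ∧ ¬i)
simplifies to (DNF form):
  True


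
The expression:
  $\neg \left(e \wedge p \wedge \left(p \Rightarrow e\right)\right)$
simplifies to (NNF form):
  $\neg e \vee \neg p$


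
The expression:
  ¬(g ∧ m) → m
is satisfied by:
  {m: True}


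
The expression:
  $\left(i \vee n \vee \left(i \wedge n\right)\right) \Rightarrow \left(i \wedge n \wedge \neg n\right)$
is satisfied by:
  {n: False, i: False}


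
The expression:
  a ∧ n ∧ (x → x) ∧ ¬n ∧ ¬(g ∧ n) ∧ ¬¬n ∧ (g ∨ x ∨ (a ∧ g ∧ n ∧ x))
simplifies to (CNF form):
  False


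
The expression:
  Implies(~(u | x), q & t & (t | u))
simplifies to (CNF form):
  (q | u | x) & (t | u | x)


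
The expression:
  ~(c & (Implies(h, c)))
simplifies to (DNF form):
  ~c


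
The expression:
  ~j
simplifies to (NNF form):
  ~j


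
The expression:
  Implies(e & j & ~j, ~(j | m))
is always true.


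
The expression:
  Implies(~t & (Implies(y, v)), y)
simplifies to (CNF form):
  t | y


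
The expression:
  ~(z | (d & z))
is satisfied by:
  {z: False}


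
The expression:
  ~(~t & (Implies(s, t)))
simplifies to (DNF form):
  s | t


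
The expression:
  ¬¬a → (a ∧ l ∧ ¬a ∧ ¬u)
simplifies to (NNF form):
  ¬a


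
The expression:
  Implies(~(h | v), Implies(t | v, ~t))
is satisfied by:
  {v: True, h: True, t: False}
  {v: True, h: False, t: False}
  {h: True, v: False, t: False}
  {v: False, h: False, t: False}
  {v: True, t: True, h: True}
  {v: True, t: True, h: False}
  {t: True, h: True, v: False}


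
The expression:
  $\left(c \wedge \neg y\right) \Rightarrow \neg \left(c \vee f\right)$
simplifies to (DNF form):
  $y \vee \neg c$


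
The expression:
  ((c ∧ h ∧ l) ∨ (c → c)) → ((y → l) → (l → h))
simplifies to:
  h ∨ ¬l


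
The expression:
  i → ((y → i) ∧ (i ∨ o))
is always true.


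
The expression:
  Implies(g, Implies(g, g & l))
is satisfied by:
  {l: True, g: False}
  {g: False, l: False}
  {g: True, l: True}


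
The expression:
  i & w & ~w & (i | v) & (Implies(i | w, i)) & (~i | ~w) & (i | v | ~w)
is never true.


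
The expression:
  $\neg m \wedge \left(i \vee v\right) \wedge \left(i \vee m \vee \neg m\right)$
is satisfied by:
  {i: True, v: True, m: False}
  {i: True, v: False, m: False}
  {v: True, i: False, m: False}


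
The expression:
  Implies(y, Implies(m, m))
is always true.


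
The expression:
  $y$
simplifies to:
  $y$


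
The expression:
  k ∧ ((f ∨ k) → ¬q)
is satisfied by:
  {k: True, q: False}


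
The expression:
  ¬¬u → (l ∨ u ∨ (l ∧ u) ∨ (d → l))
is always true.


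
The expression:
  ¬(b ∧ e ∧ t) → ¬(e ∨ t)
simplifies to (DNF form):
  (t ∧ ¬t) ∨ (¬e ∧ ¬t) ∨ (b ∧ e ∧ t) ∨ (b ∧ e ∧ ¬e) ∨ (b ∧ t ∧ ¬t) ∨ (b ∧ ¬e ∧ ¬t) ∨ (e ∧ t ∧ ¬t) ∨ (e ∧ ¬e ∧ ¬t)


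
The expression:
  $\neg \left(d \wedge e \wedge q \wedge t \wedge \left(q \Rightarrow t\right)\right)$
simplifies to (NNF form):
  $\neg d \vee \neg e \vee \neg q \vee \neg t$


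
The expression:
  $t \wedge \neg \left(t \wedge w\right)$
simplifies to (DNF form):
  $t \wedge \neg w$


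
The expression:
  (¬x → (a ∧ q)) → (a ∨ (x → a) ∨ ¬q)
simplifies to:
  a ∨ ¬q ∨ ¬x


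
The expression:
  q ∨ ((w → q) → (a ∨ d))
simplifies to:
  a ∨ d ∨ q ∨ w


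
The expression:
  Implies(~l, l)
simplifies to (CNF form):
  l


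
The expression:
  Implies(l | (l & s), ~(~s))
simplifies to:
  s | ~l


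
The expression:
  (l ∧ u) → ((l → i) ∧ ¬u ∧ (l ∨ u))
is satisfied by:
  {l: False, u: False}
  {u: True, l: False}
  {l: True, u: False}


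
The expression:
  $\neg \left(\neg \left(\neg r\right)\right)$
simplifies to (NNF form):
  $\neg r$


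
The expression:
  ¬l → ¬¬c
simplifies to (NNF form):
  c ∨ l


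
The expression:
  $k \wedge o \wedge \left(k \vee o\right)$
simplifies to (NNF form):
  $k \wedge o$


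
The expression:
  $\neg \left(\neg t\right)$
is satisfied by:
  {t: True}


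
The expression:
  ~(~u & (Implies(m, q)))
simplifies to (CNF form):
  (m | u) & (u | ~q)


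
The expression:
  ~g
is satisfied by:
  {g: False}


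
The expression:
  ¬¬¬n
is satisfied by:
  {n: False}


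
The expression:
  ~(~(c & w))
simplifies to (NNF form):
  c & w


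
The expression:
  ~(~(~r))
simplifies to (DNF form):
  ~r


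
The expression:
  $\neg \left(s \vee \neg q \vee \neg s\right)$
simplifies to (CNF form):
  $\text{False}$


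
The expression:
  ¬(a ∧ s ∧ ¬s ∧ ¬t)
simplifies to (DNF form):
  True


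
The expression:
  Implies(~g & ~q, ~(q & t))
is always true.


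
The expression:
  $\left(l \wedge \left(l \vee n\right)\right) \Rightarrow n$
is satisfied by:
  {n: True, l: False}
  {l: False, n: False}
  {l: True, n: True}


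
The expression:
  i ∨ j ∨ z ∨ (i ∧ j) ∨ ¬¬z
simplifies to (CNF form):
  i ∨ j ∨ z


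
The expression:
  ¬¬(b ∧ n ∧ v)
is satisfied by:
  {b: True, n: True, v: True}


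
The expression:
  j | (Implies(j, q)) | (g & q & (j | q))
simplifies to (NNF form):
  True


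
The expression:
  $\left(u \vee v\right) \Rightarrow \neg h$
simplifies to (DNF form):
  $\left(\neg u \wedge \neg v\right) \vee \neg h$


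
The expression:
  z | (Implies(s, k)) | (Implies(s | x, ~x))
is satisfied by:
  {k: True, z: True, s: False, x: False}
  {k: True, s: False, z: False, x: False}
  {z: True, k: False, s: False, x: False}
  {k: False, s: False, z: False, x: False}
  {x: True, k: True, z: True, s: False}
  {x: True, k: True, s: False, z: False}
  {x: True, z: True, k: False, s: False}
  {x: True, k: False, s: False, z: False}
  {k: True, s: True, z: True, x: False}
  {k: True, s: True, x: False, z: False}
  {s: True, z: True, x: False, k: False}
  {s: True, x: False, z: False, k: False}
  {k: True, s: True, x: True, z: True}
  {k: True, s: True, x: True, z: False}
  {s: True, x: True, z: True, k: False}


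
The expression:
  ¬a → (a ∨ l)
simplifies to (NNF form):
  a ∨ l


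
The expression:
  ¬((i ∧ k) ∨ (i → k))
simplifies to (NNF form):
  i ∧ ¬k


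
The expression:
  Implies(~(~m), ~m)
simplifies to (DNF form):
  ~m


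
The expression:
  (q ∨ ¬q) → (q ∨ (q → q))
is always true.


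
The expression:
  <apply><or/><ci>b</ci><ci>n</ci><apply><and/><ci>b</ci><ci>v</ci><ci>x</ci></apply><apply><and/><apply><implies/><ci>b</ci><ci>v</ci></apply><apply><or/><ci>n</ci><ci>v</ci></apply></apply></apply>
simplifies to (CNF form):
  <apply><or/><ci>b</ci><ci>n</ci><ci>v</ci></apply>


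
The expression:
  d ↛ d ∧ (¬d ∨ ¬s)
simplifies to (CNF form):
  False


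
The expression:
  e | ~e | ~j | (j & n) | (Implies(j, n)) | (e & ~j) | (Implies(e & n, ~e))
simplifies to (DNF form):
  True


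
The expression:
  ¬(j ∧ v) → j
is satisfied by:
  {j: True}


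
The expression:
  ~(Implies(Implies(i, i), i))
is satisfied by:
  {i: False}


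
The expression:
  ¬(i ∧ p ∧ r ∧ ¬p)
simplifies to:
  True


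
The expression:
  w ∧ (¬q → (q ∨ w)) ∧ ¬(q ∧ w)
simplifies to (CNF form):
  w ∧ ¬q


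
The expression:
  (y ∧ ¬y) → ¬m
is always true.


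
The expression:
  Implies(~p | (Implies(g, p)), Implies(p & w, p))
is always true.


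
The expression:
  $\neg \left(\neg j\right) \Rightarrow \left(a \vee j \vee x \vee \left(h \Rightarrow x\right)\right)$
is always true.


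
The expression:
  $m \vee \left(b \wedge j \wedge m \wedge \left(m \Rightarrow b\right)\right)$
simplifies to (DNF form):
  $m$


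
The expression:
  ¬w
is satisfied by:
  {w: False}


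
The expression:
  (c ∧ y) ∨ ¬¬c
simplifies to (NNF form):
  c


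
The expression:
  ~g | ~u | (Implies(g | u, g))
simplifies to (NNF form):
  True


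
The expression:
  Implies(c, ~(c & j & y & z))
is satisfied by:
  {c: False, z: False, y: False, j: False}
  {j: True, c: False, z: False, y: False}
  {y: True, c: False, z: False, j: False}
  {j: True, y: True, c: False, z: False}
  {z: True, j: False, c: False, y: False}
  {j: True, z: True, c: False, y: False}
  {y: True, z: True, j: False, c: False}
  {j: True, y: True, z: True, c: False}
  {c: True, y: False, z: False, j: False}
  {j: True, c: True, y: False, z: False}
  {y: True, c: True, j: False, z: False}
  {j: True, y: True, c: True, z: False}
  {z: True, c: True, y: False, j: False}
  {j: True, z: True, c: True, y: False}
  {y: True, z: True, c: True, j: False}


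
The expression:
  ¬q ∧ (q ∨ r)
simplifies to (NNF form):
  r ∧ ¬q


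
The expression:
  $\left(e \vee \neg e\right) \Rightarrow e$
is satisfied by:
  {e: True}


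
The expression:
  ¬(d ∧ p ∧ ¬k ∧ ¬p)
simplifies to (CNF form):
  True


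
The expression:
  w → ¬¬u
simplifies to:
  u ∨ ¬w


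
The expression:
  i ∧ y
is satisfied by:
  {i: True, y: True}


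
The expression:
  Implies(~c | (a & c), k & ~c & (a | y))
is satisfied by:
  {c: True, k: True, y: True, a: False}
  {c: True, k: True, y: False, a: False}
  {c: True, y: True, k: False, a: False}
  {c: True, y: False, k: False, a: False}
  {k: True, y: True, a: False, c: False}
  {a: True, k: True, y: True, c: False}
  {a: True, k: True, y: False, c: False}


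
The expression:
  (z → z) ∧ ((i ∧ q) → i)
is always true.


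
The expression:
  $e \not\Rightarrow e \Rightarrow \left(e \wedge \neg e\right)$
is always true.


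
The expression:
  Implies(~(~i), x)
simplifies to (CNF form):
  x | ~i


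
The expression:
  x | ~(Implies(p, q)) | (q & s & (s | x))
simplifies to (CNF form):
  (p | q | x) & (p | s | x) & (q | x | ~q) & (s | x | ~q)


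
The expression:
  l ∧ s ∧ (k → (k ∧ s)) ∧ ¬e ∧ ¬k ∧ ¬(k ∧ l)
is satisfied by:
  {s: True, l: True, e: False, k: False}


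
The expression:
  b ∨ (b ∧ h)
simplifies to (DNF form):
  b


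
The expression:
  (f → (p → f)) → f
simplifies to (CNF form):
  f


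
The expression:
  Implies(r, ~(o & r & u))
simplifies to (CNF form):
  ~o | ~r | ~u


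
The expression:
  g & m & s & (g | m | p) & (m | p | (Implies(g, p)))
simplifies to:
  g & m & s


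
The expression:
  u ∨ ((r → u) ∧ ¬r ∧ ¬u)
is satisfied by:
  {u: True, r: False}
  {r: False, u: False}
  {r: True, u: True}


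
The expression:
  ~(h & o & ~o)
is always true.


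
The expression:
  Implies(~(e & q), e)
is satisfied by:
  {e: True}


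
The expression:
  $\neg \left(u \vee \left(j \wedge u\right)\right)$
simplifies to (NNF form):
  $\neg u$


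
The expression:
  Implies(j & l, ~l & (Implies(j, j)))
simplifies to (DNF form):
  ~j | ~l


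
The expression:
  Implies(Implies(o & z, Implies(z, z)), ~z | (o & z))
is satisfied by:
  {o: True, z: False}
  {z: False, o: False}
  {z: True, o: True}


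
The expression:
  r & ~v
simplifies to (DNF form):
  r & ~v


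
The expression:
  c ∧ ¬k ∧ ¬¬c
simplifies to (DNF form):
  c ∧ ¬k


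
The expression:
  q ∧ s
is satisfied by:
  {s: True, q: True}


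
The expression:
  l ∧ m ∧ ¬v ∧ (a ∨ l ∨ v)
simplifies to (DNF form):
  l ∧ m ∧ ¬v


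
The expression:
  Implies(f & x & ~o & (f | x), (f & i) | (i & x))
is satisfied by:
  {i: True, o: True, f: False, x: False}
  {i: True, f: False, o: False, x: False}
  {o: True, i: False, f: False, x: False}
  {i: False, f: False, o: False, x: False}
  {x: True, i: True, o: True, f: False}
  {x: True, i: True, f: False, o: False}
  {x: True, o: True, i: False, f: False}
  {x: True, i: False, f: False, o: False}
  {i: True, f: True, o: True, x: False}
  {i: True, f: True, x: False, o: False}
  {f: True, o: True, x: False, i: False}
  {f: True, x: False, o: False, i: False}
  {i: True, f: True, x: True, o: True}
  {i: True, f: True, x: True, o: False}
  {f: True, x: True, o: True, i: False}


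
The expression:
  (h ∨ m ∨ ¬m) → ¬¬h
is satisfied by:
  {h: True}


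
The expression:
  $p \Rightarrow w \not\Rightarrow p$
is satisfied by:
  {p: False}


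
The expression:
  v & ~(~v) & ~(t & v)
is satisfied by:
  {v: True, t: False}


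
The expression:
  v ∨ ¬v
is always true.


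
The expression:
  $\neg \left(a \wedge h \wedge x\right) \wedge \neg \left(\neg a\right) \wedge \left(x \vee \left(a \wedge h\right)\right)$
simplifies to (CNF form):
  $a \wedge \left(h \vee x\right) \wedge \left(\neg h \vee \neg x\right)$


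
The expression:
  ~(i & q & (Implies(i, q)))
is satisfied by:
  {q: False, i: False}
  {i: True, q: False}
  {q: True, i: False}


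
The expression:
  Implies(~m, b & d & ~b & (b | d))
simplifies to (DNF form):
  m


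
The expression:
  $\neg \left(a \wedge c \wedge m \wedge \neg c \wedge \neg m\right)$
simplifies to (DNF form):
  $\text{True}$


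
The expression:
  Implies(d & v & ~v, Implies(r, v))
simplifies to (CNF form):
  True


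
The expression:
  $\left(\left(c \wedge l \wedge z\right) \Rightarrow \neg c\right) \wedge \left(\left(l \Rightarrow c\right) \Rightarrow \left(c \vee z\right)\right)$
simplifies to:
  $\left(c \wedge \neg l\right) \vee \left(l \wedge \neg z\right) \vee \left(z \wedge \neg c\right)$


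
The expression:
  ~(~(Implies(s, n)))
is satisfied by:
  {n: True, s: False}
  {s: False, n: False}
  {s: True, n: True}


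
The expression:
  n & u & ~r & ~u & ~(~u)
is never true.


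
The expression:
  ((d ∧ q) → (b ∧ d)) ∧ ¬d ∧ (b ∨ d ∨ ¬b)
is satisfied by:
  {d: False}


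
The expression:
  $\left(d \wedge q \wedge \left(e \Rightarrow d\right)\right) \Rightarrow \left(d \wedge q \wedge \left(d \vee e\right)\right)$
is always true.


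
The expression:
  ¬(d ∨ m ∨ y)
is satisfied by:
  {d: False, y: False, m: False}


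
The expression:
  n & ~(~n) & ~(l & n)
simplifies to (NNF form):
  n & ~l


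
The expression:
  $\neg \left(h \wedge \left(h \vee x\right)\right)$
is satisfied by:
  {h: False}


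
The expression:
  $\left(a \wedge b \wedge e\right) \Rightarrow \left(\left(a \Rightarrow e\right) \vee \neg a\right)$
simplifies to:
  $\text{True}$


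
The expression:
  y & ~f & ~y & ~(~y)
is never true.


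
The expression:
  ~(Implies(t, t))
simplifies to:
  False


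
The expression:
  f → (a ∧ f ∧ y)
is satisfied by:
  {a: True, y: True, f: False}
  {a: True, y: False, f: False}
  {y: True, a: False, f: False}
  {a: False, y: False, f: False}
  {f: True, a: True, y: True}


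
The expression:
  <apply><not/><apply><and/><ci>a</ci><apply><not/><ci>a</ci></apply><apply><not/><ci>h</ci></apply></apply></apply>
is always true.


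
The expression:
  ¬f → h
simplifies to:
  f ∨ h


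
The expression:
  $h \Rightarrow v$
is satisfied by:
  {v: True, h: False}
  {h: False, v: False}
  {h: True, v: True}


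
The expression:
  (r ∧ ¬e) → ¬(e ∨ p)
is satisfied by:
  {e: True, p: False, r: False}
  {p: False, r: False, e: False}
  {r: True, e: True, p: False}
  {r: True, p: False, e: False}
  {e: True, p: True, r: False}
  {p: True, e: False, r: False}
  {r: True, p: True, e: True}


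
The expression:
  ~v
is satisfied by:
  {v: False}


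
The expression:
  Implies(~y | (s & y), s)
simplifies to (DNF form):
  s | y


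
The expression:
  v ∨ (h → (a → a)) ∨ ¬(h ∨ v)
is always true.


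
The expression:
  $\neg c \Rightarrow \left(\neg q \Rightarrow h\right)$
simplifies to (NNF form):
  $c \vee h \vee q$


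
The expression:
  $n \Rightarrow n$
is always true.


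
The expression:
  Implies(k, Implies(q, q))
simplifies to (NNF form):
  True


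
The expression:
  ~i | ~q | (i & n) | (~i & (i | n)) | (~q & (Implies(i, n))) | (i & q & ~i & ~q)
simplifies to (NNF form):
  n | ~i | ~q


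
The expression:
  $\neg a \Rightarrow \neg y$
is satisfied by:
  {a: True, y: False}
  {y: False, a: False}
  {y: True, a: True}


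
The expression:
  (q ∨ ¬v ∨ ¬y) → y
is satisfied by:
  {y: True}


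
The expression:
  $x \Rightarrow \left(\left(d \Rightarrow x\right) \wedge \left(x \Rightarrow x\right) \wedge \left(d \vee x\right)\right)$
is always true.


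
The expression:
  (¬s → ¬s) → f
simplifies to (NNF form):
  f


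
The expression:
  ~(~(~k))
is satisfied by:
  {k: False}


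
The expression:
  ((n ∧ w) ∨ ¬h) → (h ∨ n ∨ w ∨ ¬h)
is always true.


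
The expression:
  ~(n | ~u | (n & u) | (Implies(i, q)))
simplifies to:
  i & u & ~n & ~q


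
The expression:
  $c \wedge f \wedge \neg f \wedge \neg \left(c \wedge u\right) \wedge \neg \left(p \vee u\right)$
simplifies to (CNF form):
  $\text{False}$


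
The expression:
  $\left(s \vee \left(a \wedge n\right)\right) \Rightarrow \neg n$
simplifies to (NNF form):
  $\left(\neg a \wedge \neg s\right) \vee \neg n$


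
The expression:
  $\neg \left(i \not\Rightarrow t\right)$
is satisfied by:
  {t: True, i: False}
  {i: False, t: False}
  {i: True, t: True}


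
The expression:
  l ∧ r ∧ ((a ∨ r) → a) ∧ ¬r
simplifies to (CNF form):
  False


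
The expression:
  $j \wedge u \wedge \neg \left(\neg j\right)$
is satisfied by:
  {j: True, u: True}


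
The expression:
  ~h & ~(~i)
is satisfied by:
  {i: True, h: False}


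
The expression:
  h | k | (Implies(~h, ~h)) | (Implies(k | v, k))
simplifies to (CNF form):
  True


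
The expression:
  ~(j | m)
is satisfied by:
  {j: False, m: False}


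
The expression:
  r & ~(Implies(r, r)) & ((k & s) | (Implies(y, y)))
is never true.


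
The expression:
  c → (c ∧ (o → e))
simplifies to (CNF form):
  e ∨ ¬c ∨ ¬o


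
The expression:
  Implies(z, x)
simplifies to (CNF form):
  x | ~z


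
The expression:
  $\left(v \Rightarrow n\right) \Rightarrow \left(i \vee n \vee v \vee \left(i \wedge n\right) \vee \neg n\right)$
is always true.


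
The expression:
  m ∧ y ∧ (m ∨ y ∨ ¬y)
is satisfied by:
  {m: True, y: True}


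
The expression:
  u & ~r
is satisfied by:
  {u: True, r: False}


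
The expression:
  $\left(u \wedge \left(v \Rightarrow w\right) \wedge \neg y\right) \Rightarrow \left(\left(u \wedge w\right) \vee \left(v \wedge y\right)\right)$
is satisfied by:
  {y: True, v: True, w: True, u: False}
  {y: True, v: True, u: False, w: False}
  {y: True, w: True, u: False, v: False}
  {y: True, u: False, w: False, v: False}
  {v: True, w: True, u: False, y: False}
  {v: True, u: False, w: False, y: False}
  {w: True, v: False, u: False, y: False}
  {v: False, u: False, w: False, y: False}
  {v: True, y: True, u: True, w: True}
  {v: True, y: True, u: True, w: False}
  {y: True, u: True, w: True, v: False}
  {y: True, u: True, v: False, w: False}
  {w: True, u: True, v: True, y: False}
  {u: True, v: True, y: False, w: False}
  {u: True, w: True, y: False, v: False}


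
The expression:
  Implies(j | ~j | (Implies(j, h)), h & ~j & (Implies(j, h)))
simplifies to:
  h & ~j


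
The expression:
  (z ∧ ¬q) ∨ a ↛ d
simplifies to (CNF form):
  (a ∨ z) ∧ (a ∨ ¬q) ∧ (z ∨ ¬d) ∧ (¬d ∨ ¬q)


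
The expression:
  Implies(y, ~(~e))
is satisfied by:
  {e: True, y: False}
  {y: False, e: False}
  {y: True, e: True}


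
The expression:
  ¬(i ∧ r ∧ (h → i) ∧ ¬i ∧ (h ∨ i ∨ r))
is always true.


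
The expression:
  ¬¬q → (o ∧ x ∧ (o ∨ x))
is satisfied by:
  {o: True, x: True, q: False}
  {o: True, x: False, q: False}
  {x: True, o: False, q: False}
  {o: False, x: False, q: False}
  {o: True, q: True, x: True}


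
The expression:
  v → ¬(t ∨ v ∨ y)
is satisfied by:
  {v: False}


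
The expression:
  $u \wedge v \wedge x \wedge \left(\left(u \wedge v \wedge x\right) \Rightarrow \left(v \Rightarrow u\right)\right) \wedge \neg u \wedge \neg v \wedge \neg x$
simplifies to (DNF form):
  $\text{False}$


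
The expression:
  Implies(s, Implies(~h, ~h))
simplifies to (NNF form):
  True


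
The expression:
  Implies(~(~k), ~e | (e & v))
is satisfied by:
  {v: True, k: False, e: False}
  {k: False, e: False, v: False}
  {e: True, v: True, k: False}
  {e: True, k: False, v: False}
  {v: True, k: True, e: False}
  {k: True, v: False, e: False}
  {e: True, k: True, v: True}


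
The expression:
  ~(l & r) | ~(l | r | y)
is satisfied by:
  {l: False, r: False}
  {r: True, l: False}
  {l: True, r: False}


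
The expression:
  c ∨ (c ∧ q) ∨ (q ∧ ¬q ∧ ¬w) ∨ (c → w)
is always true.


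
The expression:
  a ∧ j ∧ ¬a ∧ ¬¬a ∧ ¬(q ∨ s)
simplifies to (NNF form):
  False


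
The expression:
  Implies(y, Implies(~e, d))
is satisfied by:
  {d: True, e: True, y: False}
  {d: True, e: False, y: False}
  {e: True, d: False, y: False}
  {d: False, e: False, y: False}
  {y: True, d: True, e: True}
  {y: True, d: True, e: False}
  {y: True, e: True, d: False}


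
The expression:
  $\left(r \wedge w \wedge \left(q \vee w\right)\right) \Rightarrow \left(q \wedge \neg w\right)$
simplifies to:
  $\neg r \vee \neg w$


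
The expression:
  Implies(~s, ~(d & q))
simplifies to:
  s | ~d | ~q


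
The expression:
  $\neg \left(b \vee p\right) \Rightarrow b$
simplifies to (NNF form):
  $b \vee p$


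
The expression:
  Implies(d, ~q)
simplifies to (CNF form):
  ~d | ~q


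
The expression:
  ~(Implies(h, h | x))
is never true.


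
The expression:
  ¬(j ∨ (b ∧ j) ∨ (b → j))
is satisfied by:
  {b: True, j: False}


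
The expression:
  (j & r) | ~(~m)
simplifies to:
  m | (j & r)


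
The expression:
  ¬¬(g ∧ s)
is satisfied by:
  {s: True, g: True}


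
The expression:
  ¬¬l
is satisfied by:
  {l: True}


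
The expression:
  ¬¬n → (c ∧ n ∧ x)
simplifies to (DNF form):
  (c ∧ x) ∨ ¬n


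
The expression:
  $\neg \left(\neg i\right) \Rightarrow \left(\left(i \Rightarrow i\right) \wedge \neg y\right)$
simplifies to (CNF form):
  $\neg i \vee \neg y$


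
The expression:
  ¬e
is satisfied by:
  {e: False}


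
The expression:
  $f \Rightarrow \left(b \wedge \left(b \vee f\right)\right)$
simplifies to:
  $b \vee \neg f$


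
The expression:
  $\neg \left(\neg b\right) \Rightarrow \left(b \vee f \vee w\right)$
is always true.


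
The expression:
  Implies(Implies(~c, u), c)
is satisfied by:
  {c: True, u: False}
  {u: False, c: False}
  {u: True, c: True}


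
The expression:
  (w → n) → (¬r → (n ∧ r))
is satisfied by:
  {r: True, w: True, n: False}
  {r: True, n: False, w: False}
  {r: True, w: True, n: True}
  {r: True, n: True, w: False}
  {w: True, n: False, r: False}


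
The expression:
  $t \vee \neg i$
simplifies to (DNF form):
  $t \vee \neg i$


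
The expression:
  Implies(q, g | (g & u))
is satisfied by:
  {g: True, q: False}
  {q: False, g: False}
  {q: True, g: True}


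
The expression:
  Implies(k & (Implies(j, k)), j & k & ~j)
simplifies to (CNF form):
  ~k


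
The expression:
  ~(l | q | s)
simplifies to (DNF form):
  ~l & ~q & ~s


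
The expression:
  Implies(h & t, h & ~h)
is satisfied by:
  {h: False, t: False}
  {t: True, h: False}
  {h: True, t: False}


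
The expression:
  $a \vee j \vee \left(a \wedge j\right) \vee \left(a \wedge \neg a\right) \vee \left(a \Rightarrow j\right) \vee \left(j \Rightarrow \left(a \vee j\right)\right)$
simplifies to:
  $\text{True}$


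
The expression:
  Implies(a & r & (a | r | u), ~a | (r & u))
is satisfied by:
  {u: True, a: False, r: False}
  {u: False, a: False, r: False}
  {r: True, u: True, a: False}
  {r: True, u: False, a: False}
  {a: True, u: True, r: False}
  {a: True, u: False, r: False}
  {a: True, r: True, u: True}


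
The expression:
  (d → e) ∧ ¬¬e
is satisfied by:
  {e: True}


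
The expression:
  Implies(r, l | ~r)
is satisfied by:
  {l: True, r: False}
  {r: False, l: False}
  {r: True, l: True}


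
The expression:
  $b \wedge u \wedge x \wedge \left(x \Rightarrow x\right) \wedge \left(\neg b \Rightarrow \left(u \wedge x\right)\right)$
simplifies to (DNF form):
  $b \wedge u \wedge x$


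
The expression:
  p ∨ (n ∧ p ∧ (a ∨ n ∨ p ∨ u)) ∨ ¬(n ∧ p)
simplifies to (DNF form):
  True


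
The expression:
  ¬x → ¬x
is always true.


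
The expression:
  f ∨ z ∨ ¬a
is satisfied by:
  {z: True, f: True, a: False}
  {z: True, f: False, a: False}
  {f: True, z: False, a: False}
  {z: False, f: False, a: False}
  {a: True, z: True, f: True}
  {a: True, z: True, f: False}
  {a: True, f: True, z: False}


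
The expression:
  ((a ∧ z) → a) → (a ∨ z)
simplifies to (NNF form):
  a ∨ z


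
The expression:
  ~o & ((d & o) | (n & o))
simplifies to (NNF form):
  False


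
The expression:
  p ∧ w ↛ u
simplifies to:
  p ∧ w ∧ ¬u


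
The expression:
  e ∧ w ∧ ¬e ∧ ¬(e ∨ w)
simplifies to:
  False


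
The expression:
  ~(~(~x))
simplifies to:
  ~x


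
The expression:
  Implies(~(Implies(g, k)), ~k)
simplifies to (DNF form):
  True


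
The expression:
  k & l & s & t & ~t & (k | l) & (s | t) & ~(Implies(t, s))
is never true.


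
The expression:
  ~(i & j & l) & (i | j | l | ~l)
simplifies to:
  ~i | ~j | ~l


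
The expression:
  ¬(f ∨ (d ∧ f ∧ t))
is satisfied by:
  {f: False}


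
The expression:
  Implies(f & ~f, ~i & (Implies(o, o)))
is always true.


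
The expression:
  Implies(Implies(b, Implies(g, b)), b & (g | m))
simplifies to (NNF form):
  b & (g | m)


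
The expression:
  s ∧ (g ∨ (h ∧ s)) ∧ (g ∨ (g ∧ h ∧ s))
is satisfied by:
  {s: True, g: True}


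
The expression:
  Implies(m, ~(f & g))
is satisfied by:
  {g: False, m: False, f: False}
  {f: True, g: False, m: False}
  {m: True, g: False, f: False}
  {f: True, m: True, g: False}
  {g: True, f: False, m: False}
  {f: True, g: True, m: False}
  {m: True, g: True, f: False}


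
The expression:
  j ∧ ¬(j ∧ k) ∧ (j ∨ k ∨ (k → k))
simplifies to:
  j ∧ ¬k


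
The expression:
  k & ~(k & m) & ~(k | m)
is never true.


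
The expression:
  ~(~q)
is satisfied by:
  {q: True}


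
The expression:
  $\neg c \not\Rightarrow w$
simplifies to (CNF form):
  $\neg c \wedge \neg w$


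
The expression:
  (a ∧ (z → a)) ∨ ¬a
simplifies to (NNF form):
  True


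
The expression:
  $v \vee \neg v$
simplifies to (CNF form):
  $\text{True}$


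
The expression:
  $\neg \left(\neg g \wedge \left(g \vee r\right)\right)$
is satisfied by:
  {g: True, r: False}
  {r: False, g: False}
  {r: True, g: True}


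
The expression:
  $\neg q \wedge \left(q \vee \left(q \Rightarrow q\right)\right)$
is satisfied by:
  {q: False}


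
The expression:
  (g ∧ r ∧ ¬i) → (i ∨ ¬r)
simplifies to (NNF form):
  i ∨ ¬g ∨ ¬r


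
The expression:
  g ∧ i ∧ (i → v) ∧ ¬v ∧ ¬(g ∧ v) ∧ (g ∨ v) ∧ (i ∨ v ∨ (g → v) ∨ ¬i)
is never true.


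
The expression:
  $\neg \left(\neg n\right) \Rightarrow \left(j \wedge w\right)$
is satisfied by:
  {w: True, j: True, n: False}
  {w: True, j: False, n: False}
  {j: True, w: False, n: False}
  {w: False, j: False, n: False}
  {n: True, w: True, j: True}


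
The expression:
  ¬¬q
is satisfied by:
  {q: True}


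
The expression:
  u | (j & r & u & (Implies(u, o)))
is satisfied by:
  {u: True}


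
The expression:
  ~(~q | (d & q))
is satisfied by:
  {q: True, d: False}


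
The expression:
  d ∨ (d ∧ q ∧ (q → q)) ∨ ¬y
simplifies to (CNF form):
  d ∨ ¬y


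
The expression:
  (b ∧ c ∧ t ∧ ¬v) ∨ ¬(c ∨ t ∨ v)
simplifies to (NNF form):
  ¬v ∧ (b ∨ ¬t) ∧ (c ∨ ¬t) ∧ (t ∨ ¬c)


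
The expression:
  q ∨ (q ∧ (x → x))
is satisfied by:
  {q: True}


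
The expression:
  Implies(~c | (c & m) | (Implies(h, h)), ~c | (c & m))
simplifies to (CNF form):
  m | ~c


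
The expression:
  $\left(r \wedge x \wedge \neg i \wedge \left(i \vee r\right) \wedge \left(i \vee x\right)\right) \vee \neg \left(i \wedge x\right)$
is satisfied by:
  {x: False, i: False}
  {i: True, x: False}
  {x: True, i: False}


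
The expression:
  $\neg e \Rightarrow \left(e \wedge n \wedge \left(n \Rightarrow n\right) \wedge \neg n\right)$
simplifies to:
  $e$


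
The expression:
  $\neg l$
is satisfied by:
  {l: False}


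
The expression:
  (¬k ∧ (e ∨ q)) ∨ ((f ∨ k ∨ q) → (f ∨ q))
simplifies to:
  f ∨ q ∨ ¬k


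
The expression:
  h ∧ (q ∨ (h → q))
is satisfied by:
  {h: True, q: True}


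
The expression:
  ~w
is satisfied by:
  {w: False}


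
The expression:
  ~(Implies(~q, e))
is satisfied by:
  {q: False, e: False}


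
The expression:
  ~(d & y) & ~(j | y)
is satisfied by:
  {y: False, j: False}


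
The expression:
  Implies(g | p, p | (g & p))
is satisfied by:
  {p: True, g: False}
  {g: False, p: False}
  {g: True, p: True}


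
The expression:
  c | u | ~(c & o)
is always true.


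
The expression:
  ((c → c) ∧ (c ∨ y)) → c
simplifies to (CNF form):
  c ∨ ¬y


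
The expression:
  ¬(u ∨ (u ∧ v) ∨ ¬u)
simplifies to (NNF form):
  False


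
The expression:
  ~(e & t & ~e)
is always true.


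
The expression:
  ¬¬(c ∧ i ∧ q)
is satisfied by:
  {c: True, i: True, q: True}


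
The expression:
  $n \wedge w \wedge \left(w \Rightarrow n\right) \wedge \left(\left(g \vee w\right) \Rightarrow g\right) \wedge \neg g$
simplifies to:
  $\text{False}$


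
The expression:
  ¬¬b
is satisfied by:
  {b: True}


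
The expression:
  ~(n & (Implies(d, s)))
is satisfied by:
  {d: True, n: False, s: False}
  {d: False, n: False, s: False}
  {s: True, d: True, n: False}
  {s: True, d: False, n: False}
  {n: True, d: True, s: False}


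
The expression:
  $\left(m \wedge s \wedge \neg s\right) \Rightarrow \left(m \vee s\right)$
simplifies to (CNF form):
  $\text{True}$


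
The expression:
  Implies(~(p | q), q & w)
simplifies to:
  p | q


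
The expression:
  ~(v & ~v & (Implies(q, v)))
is always true.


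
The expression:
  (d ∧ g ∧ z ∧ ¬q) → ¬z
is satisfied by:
  {q: True, g: False, z: False, d: False}
  {q: False, g: False, z: False, d: False}
  {d: True, q: True, g: False, z: False}
  {d: True, q: False, g: False, z: False}
  {q: True, z: True, d: False, g: False}
  {z: True, d: False, g: False, q: False}
  {d: True, z: True, q: True, g: False}
  {d: True, z: True, q: False, g: False}
  {q: True, g: True, d: False, z: False}
  {g: True, d: False, z: False, q: False}
  {q: True, d: True, g: True, z: False}
  {d: True, g: True, q: False, z: False}
  {q: True, z: True, g: True, d: False}
  {z: True, g: True, d: False, q: False}
  {d: True, z: True, g: True, q: True}


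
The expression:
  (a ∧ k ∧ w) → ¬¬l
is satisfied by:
  {l: True, w: False, k: False, a: False}
  {l: False, w: False, k: False, a: False}
  {a: True, l: True, w: False, k: False}
  {a: True, l: False, w: False, k: False}
  {l: True, k: True, a: False, w: False}
  {k: True, a: False, w: False, l: False}
  {a: True, k: True, l: True, w: False}
  {a: True, k: True, l: False, w: False}
  {l: True, w: True, a: False, k: False}
  {w: True, a: False, k: False, l: False}
  {l: True, a: True, w: True, k: False}
  {a: True, w: True, l: False, k: False}
  {l: True, k: True, w: True, a: False}
  {k: True, w: True, a: False, l: False}
  {a: True, k: True, w: True, l: True}


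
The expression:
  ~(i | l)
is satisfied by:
  {i: False, l: False}


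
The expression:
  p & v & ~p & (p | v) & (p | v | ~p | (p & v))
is never true.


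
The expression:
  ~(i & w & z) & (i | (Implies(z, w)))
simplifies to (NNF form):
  ~z | (i & ~w) | (w & ~i)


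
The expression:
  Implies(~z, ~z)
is always true.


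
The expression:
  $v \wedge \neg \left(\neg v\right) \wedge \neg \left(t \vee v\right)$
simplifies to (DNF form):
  $\text{False}$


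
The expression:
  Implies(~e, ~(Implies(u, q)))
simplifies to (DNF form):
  e | (u & ~q)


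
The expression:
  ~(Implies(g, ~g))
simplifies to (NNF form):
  g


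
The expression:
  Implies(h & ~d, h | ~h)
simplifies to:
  True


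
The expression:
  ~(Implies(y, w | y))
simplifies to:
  False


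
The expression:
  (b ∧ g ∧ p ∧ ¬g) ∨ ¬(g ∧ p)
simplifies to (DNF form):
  ¬g ∨ ¬p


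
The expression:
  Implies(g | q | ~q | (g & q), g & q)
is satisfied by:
  {g: True, q: True}


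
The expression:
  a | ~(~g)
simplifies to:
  a | g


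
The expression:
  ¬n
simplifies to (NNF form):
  ¬n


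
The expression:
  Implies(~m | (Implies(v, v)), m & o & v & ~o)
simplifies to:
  False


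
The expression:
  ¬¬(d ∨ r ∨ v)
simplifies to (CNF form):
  d ∨ r ∨ v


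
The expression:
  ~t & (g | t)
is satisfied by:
  {g: True, t: False}


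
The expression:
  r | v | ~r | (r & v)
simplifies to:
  True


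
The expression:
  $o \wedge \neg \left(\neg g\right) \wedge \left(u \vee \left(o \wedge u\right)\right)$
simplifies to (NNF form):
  $g \wedge o \wedge u$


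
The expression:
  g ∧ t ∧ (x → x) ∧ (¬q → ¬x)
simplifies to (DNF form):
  (g ∧ q ∧ t) ∨ (g ∧ t ∧ ¬x)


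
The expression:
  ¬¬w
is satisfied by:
  {w: True}


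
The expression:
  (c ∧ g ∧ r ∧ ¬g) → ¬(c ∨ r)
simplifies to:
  True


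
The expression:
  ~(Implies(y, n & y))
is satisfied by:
  {y: True, n: False}


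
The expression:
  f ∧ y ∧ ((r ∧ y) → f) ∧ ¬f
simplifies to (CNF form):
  False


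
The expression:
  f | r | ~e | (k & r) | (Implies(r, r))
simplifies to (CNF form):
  True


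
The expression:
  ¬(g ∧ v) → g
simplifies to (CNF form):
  g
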